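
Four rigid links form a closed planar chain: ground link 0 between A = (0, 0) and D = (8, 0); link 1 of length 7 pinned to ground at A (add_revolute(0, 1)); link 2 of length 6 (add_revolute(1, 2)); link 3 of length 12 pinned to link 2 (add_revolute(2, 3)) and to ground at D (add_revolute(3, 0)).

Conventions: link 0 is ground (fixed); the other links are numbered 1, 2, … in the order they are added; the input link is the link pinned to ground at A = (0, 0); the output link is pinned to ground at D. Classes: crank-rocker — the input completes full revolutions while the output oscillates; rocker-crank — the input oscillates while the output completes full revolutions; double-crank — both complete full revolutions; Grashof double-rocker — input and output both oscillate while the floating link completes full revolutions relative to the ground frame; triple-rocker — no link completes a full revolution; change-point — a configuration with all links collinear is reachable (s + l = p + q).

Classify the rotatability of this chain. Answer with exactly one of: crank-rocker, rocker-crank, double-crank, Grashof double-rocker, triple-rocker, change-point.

lengths: ground=8, input=7, coupler=6, output=12
sorted: s=6 (shortest), l=12 (longest), p+q=15
s + l = 18 vs p + q = 15
s + l > p + q → non-Grashof → no link fully rotates → triple-rocker

triple-rocker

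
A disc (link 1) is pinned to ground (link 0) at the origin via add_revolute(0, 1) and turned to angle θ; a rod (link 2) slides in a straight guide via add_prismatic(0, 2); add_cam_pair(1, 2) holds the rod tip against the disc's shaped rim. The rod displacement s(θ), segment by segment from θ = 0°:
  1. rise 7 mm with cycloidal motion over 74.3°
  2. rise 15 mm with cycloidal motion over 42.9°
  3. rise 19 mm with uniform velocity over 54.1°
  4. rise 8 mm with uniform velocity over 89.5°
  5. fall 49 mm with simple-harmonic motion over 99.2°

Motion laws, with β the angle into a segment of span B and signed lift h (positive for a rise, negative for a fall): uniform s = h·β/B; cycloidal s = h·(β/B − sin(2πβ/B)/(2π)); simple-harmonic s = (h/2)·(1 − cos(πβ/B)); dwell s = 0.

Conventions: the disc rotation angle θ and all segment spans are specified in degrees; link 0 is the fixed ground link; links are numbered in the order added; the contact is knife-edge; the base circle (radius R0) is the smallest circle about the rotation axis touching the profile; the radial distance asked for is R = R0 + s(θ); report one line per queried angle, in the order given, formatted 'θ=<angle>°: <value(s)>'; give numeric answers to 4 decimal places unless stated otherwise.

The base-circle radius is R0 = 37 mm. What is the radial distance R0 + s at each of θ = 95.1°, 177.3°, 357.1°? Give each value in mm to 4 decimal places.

segment 1 (0° to 74.3°, cycloidal, h = 7) is passed completely: s = 0.0000 + (7) = 7.0000
θ = 95.1° falls in segment 2 (74.3° to 117.2°, cycloidal, h = 15): β = 95.1 − 74.3 = 20.8°, B = 42.9°; Δs = 15·(0.4848 − sin(2π·0.4848)/(2π)) = 7.0458; s = 7.0000 + 7.0458 = 14.0458
segment 2 (74.3° to 117.2°, cycloidal, h = 15) is passed completely: s = 7.0000 + (15) = 22.0000
segment 3 (117.2° to 171.3°, uniform, h = 19) is passed completely: s = 22.0000 + (19) = 41.0000
θ = 177.3° falls in segment 4 (171.3° to 260.8°, uniform, h = 8): β = 177.3 − 171.3 = 6°, B = 89.5°; Δs = 8·6/89.5 = 0.5363; s = 41.0000 + 0.5363 = 41.5363
segment 4 (171.3° to 260.8°, uniform, h = 8) is passed completely: s = 41.0000 + (8) = 49.0000
θ = 357.1° falls in segment 5 (260.8° to 360°, simple-harmonic, h = -49): β = 357.1 − 260.8 = 96.3°, B = 99.2°; Δs = -49/2·(1 − cos(π·0.9708)) = -48.8967; s = 49.0000 − 48.8967 = 0.1033
θ=95.1°: R = R0 + s = 37 + 14.0458 = 51.0458
θ=177.3°: R = R0 + s = 37 + 41.5363 = 78.5363
θ=357.1°: R = R0 + s = 37 + 0.1033 = 37.1033

θ=95.1°: 51.0458
θ=177.3°: 78.5363
θ=357.1°: 37.1033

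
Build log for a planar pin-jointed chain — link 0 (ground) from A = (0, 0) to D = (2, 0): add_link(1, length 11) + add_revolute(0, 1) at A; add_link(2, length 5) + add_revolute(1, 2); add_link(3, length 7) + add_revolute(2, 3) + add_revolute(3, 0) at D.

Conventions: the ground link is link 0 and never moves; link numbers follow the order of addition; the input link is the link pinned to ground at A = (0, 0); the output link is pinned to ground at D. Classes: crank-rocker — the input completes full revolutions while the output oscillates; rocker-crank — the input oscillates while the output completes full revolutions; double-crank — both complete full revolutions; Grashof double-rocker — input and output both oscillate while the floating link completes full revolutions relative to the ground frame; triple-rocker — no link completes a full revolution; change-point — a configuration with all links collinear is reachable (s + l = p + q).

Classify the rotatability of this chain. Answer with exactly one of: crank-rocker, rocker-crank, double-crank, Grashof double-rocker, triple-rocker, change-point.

lengths: ground=2, input=11, coupler=5, output=7
sorted: s=2 (shortest), l=11 (longest), p+q=12
s + l = 13 vs p + q = 12
s + l > p + q → non-Grashof → no link fully rotates → triple-rocker

triple-rocker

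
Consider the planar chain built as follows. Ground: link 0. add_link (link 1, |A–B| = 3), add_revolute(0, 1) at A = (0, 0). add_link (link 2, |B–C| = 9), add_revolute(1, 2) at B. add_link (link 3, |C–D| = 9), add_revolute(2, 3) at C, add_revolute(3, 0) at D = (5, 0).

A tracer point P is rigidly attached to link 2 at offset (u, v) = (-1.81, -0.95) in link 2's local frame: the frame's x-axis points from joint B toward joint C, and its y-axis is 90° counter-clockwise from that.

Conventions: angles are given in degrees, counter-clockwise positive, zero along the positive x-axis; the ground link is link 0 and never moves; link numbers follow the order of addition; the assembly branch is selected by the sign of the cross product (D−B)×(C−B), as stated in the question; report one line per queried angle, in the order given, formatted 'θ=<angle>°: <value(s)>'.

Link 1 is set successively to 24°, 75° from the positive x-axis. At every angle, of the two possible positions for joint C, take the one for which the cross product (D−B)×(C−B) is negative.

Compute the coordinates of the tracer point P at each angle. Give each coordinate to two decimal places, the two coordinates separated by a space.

A=(0,0), D=(5.00,0)
θ=24°: B = A + 3.00·(cos24°, sin24°) = (2.7406, 1.2202)
θ=24°: |BD| = 2.5678
θ=24°: circle(B,9.00) ∩ circle(D,9.00): a=1.2839, h=8.9080
θ=24°:   candidates: C₊=(8.1033,8.4480) cross=22.874; C₋=(-0.3627,-7.2278) cross=-22.874
θ=24°:   branch - wants cross < 0 → take C=(-0.3627,-7.2278) (cross=-22.874)
θ=24°: ex = (C−B)/|BC| = (-0.3448,-0.9387); ey = (0.9387,-0.3448)
θ=24°: P = B + -1.81·ex + -0.95·ey = (2.4730,3.2468)
θ=75°: B = A + 3.00·(cos75°, sin75°) = (0.7765, 2.8978)
θ=75°: |BD| = 5.1221
θ=75°: circle(B,9.00) ∩ circle(D,9.00): a=2.5610, h=8.6279
θ=75°:   candidates: C₊=(7.7694,8.5633) cross=44.193; C₋=(-1.9930,-5.6655) cross=-44.193
θ=75°:   branch - wants cross < 0 → take C=(-1.9930,-5.6655) (cross=-44.193)
θ=75°: ex = (C−B)/|BC| = (-0.3077,-0.9515); ey = (0.9515,-0.3077)
θ=75°: P = B + -1.81·ex + -0.95·ey = (0.4295,4.9123)

θ=24°: 2.47 3.25
θ=75°: 0.43 4.91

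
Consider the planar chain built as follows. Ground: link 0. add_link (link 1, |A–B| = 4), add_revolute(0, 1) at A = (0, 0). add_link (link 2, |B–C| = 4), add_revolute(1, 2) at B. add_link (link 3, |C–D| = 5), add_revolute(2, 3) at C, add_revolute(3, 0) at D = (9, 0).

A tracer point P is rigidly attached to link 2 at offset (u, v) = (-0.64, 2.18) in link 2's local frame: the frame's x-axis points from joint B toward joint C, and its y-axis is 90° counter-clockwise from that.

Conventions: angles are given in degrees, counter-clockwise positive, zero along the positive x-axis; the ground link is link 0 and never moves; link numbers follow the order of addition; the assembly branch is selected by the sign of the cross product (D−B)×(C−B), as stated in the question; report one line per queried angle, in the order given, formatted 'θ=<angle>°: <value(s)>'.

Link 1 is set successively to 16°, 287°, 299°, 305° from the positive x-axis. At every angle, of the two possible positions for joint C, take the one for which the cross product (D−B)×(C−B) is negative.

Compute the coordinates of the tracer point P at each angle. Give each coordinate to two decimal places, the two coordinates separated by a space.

A=(0,0), D=(9.00,0)
θ=16°: B = A + 4.00·(cos16°, sin16°) = (3.8450, 1.1025)
θ=16°: |BD| = 5.2715
θ=16°: circle(B,4.00) ∩ circle(D,5.00): a=1.7821, h=3.5811
θ=16°:   candidates: C₊=(6.3367,4.2317) cross=18.878; C₋=(4.8388,-2.7720) cross=-18.878
θ=16°:   branch - wants cross < 0 → take C=(4.8388,-2.7720) (cross=-18.878)
θ=16°: ex = (C−B)/|BC| = (0.2484,-0.9686); ey = (0.9686,0.2484)
θ=16°: P = B + -0.64·ex + 2.18·ey = (5.7977,2.2641)
θ=287°: B = A + 4.00·(cos287°, sin287°) = (1.1695, -3.8252)
θ=287°: |BD| = 8.7149
θ=287°: circle(B,4.00) ∩ circle(D,5.00): a=3.8411, h=1.1163
θ=287°:   candidates: C₊=(4.1308,-1.1363) cross=9.728; C₋=(5.1107,-3.1422) cross=-9.728
θ=287°:   branch - wants cross < 0 → take C=(5.1107,-3.1422) (cross=-9.728)
θ=287°: ex = (C−B)/|BC| = (0.9853,0.1707); ey = (-0.1707,0.9853)
θ=287°: P = B + -0.64·ex + 2.18·ey = (0.1667,-1.7865)
θ=299°: B = A + 4.00·(cos299°, sin299°) = (1.9392, -3.4985)
θ=299°: |BD| = 7.8800
θ=299°: circle(B,4.00) ∩ circle(D,5.00): a=3.3689, h=2.1565
θ=299°:   candidates: C₊=(4.0005,-0.0705) cross=16.993; C₋=(5.9153,-3.9351) cross=-16.993
θ=299°:   branch - wants cross < 0 → take C=(5.9153,-3.9351) (cross=-16.993)
θ=299°: ex = (C−B)/|BC| = (0.9940,-0.1092); ey = (0.1092,0.9940)
θ=299°: P = B + -0.64·ex + 2.18·ey = (1.5410,-1.2616)
θ=305°: B = A + 4.00·(cos305°, sin305°) = (2.2943, -3.2766)
θ=305°: |BD| = 7.4634
θ=305°: circle(B,4.00) ∩ circle(D,5.00): a=3.1288, h=2.4922
θ=305°:   candidates: C₊=(4.0113,0.3361) cross=18.600; C₋=(6.1995,-4.1422) cross=-18.600
θ=305°:   branch - wants cross < 0 → take C=(6.1995,-4.1422) (cross=-18.600)
θ=305°: ex = (C−B)/|BC| = (0.9763,-0.2164); ey = (0.2164,0.9763)
θ=305°: P = B + -0.64·ex + 2.18·ey = (2.1412,-1.0098)

θ=16°: 5.80 2.26
θ=287°: 0.17 -1.79
θ=299°: 1.54 -1.26
θ=305°: 2.14 -1.01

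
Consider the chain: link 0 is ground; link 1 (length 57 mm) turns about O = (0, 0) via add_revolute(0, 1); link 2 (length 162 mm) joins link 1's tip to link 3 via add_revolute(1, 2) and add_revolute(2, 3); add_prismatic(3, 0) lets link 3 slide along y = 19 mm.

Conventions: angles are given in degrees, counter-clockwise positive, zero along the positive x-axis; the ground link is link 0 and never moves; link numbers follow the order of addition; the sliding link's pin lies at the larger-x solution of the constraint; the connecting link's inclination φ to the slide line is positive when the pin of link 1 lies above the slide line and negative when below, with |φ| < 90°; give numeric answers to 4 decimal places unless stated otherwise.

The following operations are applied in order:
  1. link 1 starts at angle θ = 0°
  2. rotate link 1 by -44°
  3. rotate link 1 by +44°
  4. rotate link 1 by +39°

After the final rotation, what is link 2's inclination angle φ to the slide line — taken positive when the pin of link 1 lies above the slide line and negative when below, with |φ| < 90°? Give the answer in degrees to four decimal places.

geometry: r = 57 mm, L = 162 mm, e = 19 mm; θ starts at 0°
rotate link 1 by -44°: θ ← 0° -44° = -44°
rotate link 1 by +44°: θ ← -44° +44° = 0°
rotate link 1 by +39°: θ ← 0° +39° = 39°
h = r sin θ − e = 35.871262 − 19 = 16.871262
sin φ = h / L = 16.871262 / 162 = 0.10414359
φ = arcsin(0.10414359) = 5.977828°

5.9778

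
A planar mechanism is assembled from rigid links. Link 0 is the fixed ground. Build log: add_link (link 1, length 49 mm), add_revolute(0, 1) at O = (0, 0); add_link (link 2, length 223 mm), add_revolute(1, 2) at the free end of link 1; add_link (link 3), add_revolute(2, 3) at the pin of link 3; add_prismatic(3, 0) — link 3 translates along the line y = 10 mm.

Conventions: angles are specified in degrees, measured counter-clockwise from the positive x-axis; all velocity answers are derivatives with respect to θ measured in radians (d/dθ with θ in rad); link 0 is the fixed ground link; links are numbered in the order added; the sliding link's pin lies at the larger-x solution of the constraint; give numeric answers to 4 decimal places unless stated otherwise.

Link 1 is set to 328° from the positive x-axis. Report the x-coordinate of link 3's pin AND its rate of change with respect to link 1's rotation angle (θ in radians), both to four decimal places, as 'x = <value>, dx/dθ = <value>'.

geometry: r = 49 mm, L = 223 mm, e = 10 mm
crank pin P = (r cos θ, r sin θ) = (41.554357, -25.966044)
h = r sin θ − e = -25.966044 − 10 = -35.966044
x = r cos θ + √(L² − h²) = 41.554357 + 220.080539 = 261.634896
dx/dθ = −r sin θ − h·r cos θ/√(L² − h²) (θ in radians; h = -35.966044) = 32.756948

x = 261.6349, dx/dθ = 32.7569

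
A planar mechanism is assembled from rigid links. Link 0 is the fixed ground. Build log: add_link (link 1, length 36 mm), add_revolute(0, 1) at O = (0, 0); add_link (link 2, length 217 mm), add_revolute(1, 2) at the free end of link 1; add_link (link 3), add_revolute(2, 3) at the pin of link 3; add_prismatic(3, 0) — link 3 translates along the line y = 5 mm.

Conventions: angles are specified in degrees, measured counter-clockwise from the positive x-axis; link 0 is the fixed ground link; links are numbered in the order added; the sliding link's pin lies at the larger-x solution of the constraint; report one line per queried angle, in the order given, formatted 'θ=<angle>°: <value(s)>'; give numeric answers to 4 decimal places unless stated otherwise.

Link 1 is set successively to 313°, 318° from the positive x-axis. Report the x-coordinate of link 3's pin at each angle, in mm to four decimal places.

geometry: r = 36 mm, L = 217 mm, e = 5 mm
θ=313°: crank pin P = (r cos θ, r sin θ) = (24.551941, -26.328733)
θ=313°: h = r sin θ − e = -26.328733 − 5 = -31.328733
θ=313°: x = r cos θ + √(L² − h²) = 24.551941 + 214.726595 = 239.278536
θ=318°: crank pin P = (r cos θ, r sin θ) = (26.753214, -24.088702)
θ=318°: h = r sin θ − e = -24.088702 − 5 = -29.088702
θ=318°: x = r cos θ + √(L² − h²) = 26.753214 + 215.041502 = 241.794715

θ=313°: 239.2785
θ=318°: 241.7947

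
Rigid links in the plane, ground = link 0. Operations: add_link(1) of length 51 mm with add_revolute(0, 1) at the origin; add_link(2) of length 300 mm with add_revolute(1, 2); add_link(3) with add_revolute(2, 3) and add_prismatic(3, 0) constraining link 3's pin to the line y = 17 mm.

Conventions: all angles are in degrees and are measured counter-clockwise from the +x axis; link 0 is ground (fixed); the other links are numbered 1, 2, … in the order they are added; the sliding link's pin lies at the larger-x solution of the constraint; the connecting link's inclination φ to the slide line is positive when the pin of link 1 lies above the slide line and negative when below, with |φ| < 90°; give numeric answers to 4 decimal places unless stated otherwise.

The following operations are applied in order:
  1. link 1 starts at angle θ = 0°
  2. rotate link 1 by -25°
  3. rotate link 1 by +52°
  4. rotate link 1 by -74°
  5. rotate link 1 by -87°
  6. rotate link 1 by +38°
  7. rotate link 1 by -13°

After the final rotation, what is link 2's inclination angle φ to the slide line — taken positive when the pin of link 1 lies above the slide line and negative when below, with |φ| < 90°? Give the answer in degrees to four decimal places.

geometry: r = 51 mm, L = 300 mm, e = 17 mm; θ starts at 0°
rotate link 1 by -25°: θ ← 0° -25° = -25°
rotate link 1 by +52°: θ ← -25° +52° = 27°
rotate link 1 by -74°: θ ← 27° -74° = -47°
rotate link 1 by -87°: θ ← -47° -87° = -134°
rotate link 1 by +38°: θ ← -134° +38° = -96°
rotate link 1 by -13°: θ ← -96° -13° = -109°
h = r sin θ − e = -48.221447 − 17 = -65.221447
sin φ = h / L = -65.221447 / 300 = -0.21740482
φ = arcsin(-0.21740482) = -12.556651°

-12.5567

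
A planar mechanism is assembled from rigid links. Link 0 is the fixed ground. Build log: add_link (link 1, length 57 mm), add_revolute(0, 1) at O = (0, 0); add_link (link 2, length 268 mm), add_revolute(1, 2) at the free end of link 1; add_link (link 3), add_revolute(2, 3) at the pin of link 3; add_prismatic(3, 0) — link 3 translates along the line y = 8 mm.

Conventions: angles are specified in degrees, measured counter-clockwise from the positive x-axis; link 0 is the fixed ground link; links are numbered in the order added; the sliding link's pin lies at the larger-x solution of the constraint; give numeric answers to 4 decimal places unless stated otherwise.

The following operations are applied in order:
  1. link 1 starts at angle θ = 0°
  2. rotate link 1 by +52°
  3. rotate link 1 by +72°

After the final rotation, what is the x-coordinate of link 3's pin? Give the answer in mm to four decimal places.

geometry: r = 57 mm, L = 268 mm, e = 8 mm; θ starts at 0°
rotate link 1 by +52°: θ ← 0° +52° = 52°
rotate link 1 by +72°: θ ← 52° +72° = 124°
crank pin P = (r cos θ, r sin θ) = (-31.873995, 47.255142)
h = r sin θ − e = 47.255142 − 8 = 39.255142
x = r cos θ + √(L² − h²) = -31.873995 + 265.109475 = 233.235480

233.2355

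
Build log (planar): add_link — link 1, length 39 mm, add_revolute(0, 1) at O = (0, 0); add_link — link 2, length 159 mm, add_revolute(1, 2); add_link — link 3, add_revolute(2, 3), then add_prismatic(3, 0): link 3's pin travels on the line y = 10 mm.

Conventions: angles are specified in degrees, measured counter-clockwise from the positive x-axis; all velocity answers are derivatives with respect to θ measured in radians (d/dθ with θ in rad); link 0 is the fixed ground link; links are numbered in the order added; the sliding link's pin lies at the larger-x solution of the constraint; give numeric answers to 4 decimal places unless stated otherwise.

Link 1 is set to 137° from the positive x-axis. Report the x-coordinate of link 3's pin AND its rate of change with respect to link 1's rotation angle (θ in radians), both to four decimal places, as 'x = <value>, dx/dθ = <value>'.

geometry: r = 39 mm, L = 159 mm, e = 10 mm
crank pin P = (r cos θ, r sin θ) = (-28.522794, 26.597936)
h = r sin θ − e = 26.597936 − 10 = 16.597936
x = r cos θ + √(L² − h²) = -28.522794 + 158.131302 = 129.608507
dx/dθ = −r sin θ − h·r cos θ/√(L² − h²) (θ in radians; h = 16.597936) = -23.604098

x = 129.6085, dx/dθ = -23.6041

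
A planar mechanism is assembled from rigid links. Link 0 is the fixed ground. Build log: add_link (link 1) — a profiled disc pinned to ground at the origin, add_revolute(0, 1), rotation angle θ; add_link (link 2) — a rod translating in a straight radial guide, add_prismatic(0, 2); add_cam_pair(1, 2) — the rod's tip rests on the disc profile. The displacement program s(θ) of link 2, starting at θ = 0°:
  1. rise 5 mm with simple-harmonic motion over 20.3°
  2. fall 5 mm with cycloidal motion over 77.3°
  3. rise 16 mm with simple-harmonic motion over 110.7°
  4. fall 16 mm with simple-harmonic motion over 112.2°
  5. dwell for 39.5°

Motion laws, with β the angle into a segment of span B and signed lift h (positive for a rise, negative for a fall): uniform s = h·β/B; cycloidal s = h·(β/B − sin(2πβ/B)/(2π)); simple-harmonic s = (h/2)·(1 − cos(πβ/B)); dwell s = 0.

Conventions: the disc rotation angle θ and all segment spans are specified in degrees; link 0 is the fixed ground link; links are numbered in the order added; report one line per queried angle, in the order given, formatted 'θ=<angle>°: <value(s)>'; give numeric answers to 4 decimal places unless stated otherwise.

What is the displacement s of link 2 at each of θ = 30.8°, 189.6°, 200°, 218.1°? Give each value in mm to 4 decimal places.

seg 1 [0°–20.3°] simple-harmonic, h=5: full span → s += 5 → s = 5.0000
seg 2 [20.3°–97.6°] cycloidal, h=-5: θ=30.8° here. β=10.5, B=77.3. -5·(0.1358 − sin(2π·0.1358)/(2π)) = -0.0795 → s = 4.9205
seg 2 [20.3°–97.6°] cycloidal, h=-5: full span → s += -5 → s = 0.0000
seg 3 [97.6°–208.3°] simple-harmonic, h=16: θ=189.6° here. β=92, B=110.7. 16/2·(1 − cos(π·0.8311)) = 14.8996 → s = 14.8996
seg 3 [97.6°–208.3°] simple-harmonic, h=16: θ=200° here. β=102.4, B=110.7. 16/2·(1 − cos(π·0.9250)) = 15.7791 → s = 15.7791
seg 3 [97.6°–208.3°] simple-harmonic, h=16: full span → s += 16 → s = 16.0000
seg 4 [208.3°–320.5°] simple-harmonic, h=-16: θ=218.1° here. β=9.8, B=112.2. -16/2·(1 − cos(π·0.0873)) = -0.2993 → s = 15.7007

θ=30.8°: 4.9205
θ=189.6°: 14.8996
θ=200°: 15.7791
θ=218.1°: 15.7007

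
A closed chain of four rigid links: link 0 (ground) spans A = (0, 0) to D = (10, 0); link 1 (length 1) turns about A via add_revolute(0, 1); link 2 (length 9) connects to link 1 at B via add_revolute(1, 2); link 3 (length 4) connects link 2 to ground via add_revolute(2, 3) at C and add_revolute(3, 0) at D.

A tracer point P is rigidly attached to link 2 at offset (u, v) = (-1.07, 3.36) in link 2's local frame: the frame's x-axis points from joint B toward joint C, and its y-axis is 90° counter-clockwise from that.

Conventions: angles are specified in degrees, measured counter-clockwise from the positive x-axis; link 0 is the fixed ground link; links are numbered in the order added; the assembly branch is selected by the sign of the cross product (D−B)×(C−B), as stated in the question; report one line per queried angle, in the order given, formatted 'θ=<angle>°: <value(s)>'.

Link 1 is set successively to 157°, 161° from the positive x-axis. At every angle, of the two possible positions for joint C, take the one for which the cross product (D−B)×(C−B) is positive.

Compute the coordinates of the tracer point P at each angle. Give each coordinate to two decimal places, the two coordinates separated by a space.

A=(0,0), D=(10.00,0)
θ=157°: B = A + 1.00·(cos157°, sin157°) = (-0.9205, 0.3907)
θ=157°: |BD| = 10.9275
θ=157°: circle(B,9.00) ∩ circle(D,4.00): a=8.4379, h=3.1308
θ=157°:   candidates: C₊=(7.6239,3.2178) cross=34.212; C₋=(7.4000,-3.0398) cross=-34.212
θ=157°:   branch + wants cross > 0 → take C=(7.6239,3.2178) (cross=34.212)
θ=157°: ex = (C−B)/|BC| = (0.9494,0.3141); ey = (-0.3141,0.9494)
θ=157°: P = B + -1.07·ex + 3.36·ey = (-2.9918,3.2445)
θ=161°: B = A + 1.00·(cos161°, sin161°) = (-0.9455, 0.3256)
θ=161°: |BD| = 10.9504
θ=161°: circle(B,9.00) ∩ circle(D,4.00): a=8.4431, h=3.1167
θ=161°:   candidates: C₊=(7.5865,3.1899) cross=34.129; C₋=(7.4012,-3.0408) cross=-34.129
θ=161°:   branch + wants cross > 0 → take C=(7.5865,3.1899) (cross=34.129)
θ=161°: ex = (C−B)/|BC| = (0.9480,0.3183); ey = (-0.3183,0.9480)
θ=161°: P = B + -1.07·ex + 3.36·ey = (-3.0292,3.1703)

θ=157°: -2.99 3.24
θ=161°: -3.03 3.17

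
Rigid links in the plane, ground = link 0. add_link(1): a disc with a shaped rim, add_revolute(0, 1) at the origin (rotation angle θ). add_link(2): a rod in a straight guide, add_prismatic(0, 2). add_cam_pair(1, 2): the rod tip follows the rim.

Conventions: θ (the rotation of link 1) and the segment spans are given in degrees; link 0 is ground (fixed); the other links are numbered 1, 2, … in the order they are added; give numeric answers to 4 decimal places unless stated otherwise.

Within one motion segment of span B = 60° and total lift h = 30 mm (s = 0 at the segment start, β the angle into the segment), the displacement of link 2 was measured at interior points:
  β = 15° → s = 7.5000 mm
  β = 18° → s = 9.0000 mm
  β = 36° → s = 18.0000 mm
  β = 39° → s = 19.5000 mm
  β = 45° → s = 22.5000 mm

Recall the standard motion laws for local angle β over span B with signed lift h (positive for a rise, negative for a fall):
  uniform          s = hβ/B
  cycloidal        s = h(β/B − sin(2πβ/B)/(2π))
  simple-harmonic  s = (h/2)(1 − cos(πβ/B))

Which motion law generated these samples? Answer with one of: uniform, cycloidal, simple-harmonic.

candidates at β/B = r: uniform s = h·r (linear in β); cycloidal s = h·(r − sin(2πr)/(2π)); simple-harmonic s = (h/2)(1 − cos(πr))
β=15°: printed 7.5000 | uniform 7.5000, cycloidal 2.7254, simple-harmonic 4.3934
β=18°: printed 9.0000 | uniform 9.0000, cycloidal 4.4590, simple-harmonic 6.1832
β=36°: printed 18.0000 | uniform 18.0000, cycloidal 20.8065, simple-harmonic 19.6353
β=39°: printed 19.5000 | uniform 19.5000, cycloidal 23.3628, simple-harmonic 21.8099
β=45°: printed 22.5000 | uniform 22.5000, cycloidal 27.2746, simple-harmonic 25.6066
only one law matches every sample → uniform

uniform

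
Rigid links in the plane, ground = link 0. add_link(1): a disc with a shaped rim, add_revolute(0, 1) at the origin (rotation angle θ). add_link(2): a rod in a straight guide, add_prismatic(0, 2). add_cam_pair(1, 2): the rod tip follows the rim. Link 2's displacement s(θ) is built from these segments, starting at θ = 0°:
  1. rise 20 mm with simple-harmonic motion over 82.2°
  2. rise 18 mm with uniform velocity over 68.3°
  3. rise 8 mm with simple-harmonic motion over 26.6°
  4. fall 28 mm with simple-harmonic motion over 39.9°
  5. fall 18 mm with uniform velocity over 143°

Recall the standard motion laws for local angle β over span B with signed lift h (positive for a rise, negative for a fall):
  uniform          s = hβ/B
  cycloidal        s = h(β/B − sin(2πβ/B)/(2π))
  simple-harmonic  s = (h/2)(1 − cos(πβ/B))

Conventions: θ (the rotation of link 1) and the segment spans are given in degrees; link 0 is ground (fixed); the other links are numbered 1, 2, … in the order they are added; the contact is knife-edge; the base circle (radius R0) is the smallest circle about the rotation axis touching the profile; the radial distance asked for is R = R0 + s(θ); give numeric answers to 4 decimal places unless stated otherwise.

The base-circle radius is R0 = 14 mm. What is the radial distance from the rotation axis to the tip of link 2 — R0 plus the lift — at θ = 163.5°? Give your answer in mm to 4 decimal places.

segment 1 (0° to 82.2°, simple-harmonic, h = 20) is passed completely: s = 0.0000 + (20) = 20.0000
segment 2 (82.2° to 150.5°, uniform, h = 18) is passed completely: s = 20.0000 + (18) = 38.0000
θ = 163.5° falls in segment 3 (150.5° to 177.1°, simple-harmonic, h = 8): β = 163.5 − 150.5 = 13°, B = 26.6°; Δs = 8/2·(1 − cos(π·0.4887)) = 3.8583; s = 38.0000 + 3.8583 = 41.8583
R = R0 + s = 14 + 41.8583 = 55.8583

55.8583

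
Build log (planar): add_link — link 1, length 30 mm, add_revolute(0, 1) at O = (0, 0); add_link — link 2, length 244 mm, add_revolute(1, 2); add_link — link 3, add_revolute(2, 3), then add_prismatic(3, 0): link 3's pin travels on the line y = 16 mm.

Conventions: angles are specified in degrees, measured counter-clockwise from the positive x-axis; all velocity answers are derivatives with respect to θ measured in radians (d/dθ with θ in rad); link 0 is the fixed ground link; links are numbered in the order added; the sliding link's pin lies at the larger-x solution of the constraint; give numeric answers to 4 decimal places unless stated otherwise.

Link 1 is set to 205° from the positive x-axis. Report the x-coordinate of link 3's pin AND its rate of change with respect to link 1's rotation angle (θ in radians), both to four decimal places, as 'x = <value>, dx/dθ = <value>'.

geometry: r = 30 mm, L = 244 mm, e = 16 mm
crank pin P = (r cos θ, r sin θ) = (-27.189234, -12.678548)
h = r sin θ − e = -12.678548 − 16 = -28.678548
x = r cos θ + √(L² − h²) = -27.189234 + 242.308772 = 215.119538
dx/dθ = −r sin θ − h·r cos θ/√(L² − h²) (θ in radians; h = -28.678548) = 9.460556

x = 215.1195, dx/dθ = 9.4606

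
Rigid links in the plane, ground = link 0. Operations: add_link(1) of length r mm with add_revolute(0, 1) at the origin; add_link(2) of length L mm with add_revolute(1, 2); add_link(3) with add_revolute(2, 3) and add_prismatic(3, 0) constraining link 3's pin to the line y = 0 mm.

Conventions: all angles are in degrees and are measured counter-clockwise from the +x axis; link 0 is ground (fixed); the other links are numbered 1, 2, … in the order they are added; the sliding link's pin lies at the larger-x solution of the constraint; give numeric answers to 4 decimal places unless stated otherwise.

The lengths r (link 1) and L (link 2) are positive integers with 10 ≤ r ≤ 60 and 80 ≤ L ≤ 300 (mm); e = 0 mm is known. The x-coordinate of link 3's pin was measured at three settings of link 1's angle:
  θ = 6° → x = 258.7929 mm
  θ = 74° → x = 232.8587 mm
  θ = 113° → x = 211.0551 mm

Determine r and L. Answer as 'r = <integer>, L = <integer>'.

constraint per measurement: (x − r cos θ)² + (r sin θ − e)² = L²
subtracting the θ₁ and θ₂ equations cancels the r² and L² terms:
r = (x₁² − x₂²) / (2[(x₁cos θ₁ + e sin θ₁) − (x₂cos θ₂ + e sin θ₂)]) = 33.0000 → r = 33
L² = (x₁ − r cos θ₁)² + (r sin θ₁ − e)² = 51076.0015 → L = 226.0000 → L = 226
check at θ₃=113°: x = 211.0551 (printed 211.0551) ✓

r = 33, L = 226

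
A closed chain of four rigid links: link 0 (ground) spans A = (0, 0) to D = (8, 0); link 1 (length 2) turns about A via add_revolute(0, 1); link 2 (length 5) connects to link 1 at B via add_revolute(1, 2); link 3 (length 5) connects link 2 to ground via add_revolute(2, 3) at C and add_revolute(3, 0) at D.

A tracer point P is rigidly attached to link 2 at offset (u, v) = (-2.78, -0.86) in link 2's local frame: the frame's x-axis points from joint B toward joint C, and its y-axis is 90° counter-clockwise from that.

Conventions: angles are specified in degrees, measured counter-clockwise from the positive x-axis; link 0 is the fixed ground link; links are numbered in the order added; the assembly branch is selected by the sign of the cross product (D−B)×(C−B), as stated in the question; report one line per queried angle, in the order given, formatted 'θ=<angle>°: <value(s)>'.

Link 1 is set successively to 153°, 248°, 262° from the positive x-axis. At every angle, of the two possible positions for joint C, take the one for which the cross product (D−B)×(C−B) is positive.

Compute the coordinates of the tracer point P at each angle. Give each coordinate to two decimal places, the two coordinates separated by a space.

A=(0,0), D=(8.00,0)
θ=153°: B = A + 2.00·(cos153°, sin153°) = (-1.7820, 0.9080)
θ=153°: |BD| = 9.8241
θ=153°: circle(B,5.00) ∩ circle(D,5.00): a=4.9120, h=0.9338
θ=153°:   candidates: C₊=(3.1953,1.3838) cross=9.174; C₋=(3.0227,-0.4758) cross=-9.174
θ=153°:   branch + wants cross > 0 → take C=(3.1953,1.3838) (cross=9.174)
θ=153°: ex = (C−B)/|BC| = (0.9955,0.0952); ey = (-0.0952,0.9955)
θ=153°: P = B + -2.78·ex + -0.86·ey = (-4.4676,-0.2127)
θ=248°: B = A + 2.00·(cos248°, sin248°) = (-0.7492, -1.8544)
θ=248°: |BD| = 8.9436
θ=248°: circle(B,5.00) ∩ circle(D,5.00): a=4.4718, h=2.2368
θ=248°:   candidates: C₊=(3.1616,1.2610) cross=20.005; C₋=(4.0892,-3.1153) cross=-20.005
θ=248°:   branch + wants cross > 0 → take C=(3.1616,1.2610) (cross=20.005)
θ=248°: ex = (C−B)/|BC| = (0.7822,0.6231); ey = (-0.6231,0.7822)
θ=248°: P = B + -2.78·ex + -0.86·ey = (-2.3878,-4.2592)
θ=262°: B = A + 2.00·(cos262°, sin262°) = (-0.2783, -1.9805)
θ=262°: |BD| = 8.5120
θ=262°: circle(B,5.00) ∩ circle(D,5.00): a=4.2560, h=2.6242
θ=262°:   candidates: C₊=(3.2502,1.5619) cross=22.337; C₋=(4.4714,-3.5425) cross=-22.337
θ=262°:   branch + wants cross > 0 → take C=(3.2502,1.5619) (cross=22.337)
θ=262°: ex = (C−B)/|BC| = (0.7057,0.7085); ey = (-0.7085,0.7057)
θ=262°: P = B + -2.78·ex + -0.86·ey = (-1.6309,-4.5571)

θ=153°: -4.47 -0.21
θ=248°: -2.39 -4.26
θ=262°: -1.63 -4.56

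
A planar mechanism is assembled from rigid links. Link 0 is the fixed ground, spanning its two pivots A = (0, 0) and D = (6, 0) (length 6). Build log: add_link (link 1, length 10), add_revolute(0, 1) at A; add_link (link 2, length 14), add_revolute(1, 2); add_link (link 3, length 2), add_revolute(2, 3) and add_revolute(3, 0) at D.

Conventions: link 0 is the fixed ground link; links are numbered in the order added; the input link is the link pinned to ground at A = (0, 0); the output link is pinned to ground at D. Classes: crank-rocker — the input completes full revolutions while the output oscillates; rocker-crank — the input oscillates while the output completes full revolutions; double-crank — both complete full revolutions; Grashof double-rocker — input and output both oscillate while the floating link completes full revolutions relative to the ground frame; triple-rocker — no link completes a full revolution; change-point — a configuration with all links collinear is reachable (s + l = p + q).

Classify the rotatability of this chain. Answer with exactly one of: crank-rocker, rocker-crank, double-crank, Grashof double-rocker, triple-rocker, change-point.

lengths: ground=6, input=10, coupler=14, output=2
sorted: s=2 (shortest), l=14 (longest), p+q=16
s + l = 16 vs p + q = 16
s + l = p + q → change-point (collinear configuration reachable)

change-point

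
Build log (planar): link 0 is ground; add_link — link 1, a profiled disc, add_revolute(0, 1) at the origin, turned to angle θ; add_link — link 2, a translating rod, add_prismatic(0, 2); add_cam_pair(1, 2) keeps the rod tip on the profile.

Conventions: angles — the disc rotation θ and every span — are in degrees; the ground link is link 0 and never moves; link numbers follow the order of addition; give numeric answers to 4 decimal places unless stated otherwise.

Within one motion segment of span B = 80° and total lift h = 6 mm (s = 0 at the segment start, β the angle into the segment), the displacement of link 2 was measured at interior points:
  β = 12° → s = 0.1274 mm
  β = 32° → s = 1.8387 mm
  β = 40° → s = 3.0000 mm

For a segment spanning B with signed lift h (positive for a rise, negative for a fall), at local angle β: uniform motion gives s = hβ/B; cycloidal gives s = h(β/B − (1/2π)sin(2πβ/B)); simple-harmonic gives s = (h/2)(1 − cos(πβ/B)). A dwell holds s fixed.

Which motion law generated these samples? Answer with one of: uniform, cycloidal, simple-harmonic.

candidates at β/B = r: uniform s = h·r (linear in β); cycloidal s = h·(r − sin(2πr)/(2π)); simple-harmonic s = (h/2)(1 − cos(πr))
β=12°: printed 0.1274 | uniform 0.9000, cycloidal 0.1274, simple-harmonic 0.3270
β=32°: printed 1.8387 | uniform 2.4000, cycloidal 1.8387, simple-harmonic 2.0729
β=40°: printed 3.0000 | uniform 3.0000, cycloidal 3.0000, simple-harmonic 3.0000
only one law matches every sample → cycloidal

cycloidal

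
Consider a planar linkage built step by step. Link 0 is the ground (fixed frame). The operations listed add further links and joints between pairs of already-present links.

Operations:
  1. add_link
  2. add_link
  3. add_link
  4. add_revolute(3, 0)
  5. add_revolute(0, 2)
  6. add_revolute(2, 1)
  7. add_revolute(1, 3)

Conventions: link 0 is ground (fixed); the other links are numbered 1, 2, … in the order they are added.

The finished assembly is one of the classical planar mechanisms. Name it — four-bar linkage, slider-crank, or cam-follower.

links: 4 (incl. ground); joints: 4 revolute, 0 prismatic, 0 higher (cam) pair, forming one closed loop
4 links in a single 4R loop → four-bar linkage

four-bar linkage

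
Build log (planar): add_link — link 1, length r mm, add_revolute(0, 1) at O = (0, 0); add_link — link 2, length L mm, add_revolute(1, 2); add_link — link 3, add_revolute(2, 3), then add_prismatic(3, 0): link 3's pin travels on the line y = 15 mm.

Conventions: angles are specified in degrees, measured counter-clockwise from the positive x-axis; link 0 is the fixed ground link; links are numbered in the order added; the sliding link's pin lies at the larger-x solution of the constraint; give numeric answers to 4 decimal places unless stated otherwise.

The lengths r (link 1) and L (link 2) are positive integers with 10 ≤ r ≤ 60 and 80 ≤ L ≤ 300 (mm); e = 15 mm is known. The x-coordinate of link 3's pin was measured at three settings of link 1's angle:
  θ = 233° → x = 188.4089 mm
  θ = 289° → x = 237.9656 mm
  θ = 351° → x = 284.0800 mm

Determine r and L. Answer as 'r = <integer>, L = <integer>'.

constraint per measurement: (x − r cos θ)² + (r sin θ − e)² = L²
subtracting the θ₁ and θ₂ equations cancels the r² and L² terms:
r = (x₁² − x₂²) / (2[(x₁cos θ₁ + e sin θ₁) − (x₂cos θ₂ + e sin θ₂)]) = 56.0000 → r = 56
L² = (x₁ − r cos θ₁)² + (r sin θ₁ − e)² = 52899.9996 → L = 230.0000 → L = 230
check at θ₃=351°: x = 284.0800 (printed 284.0800) ✓

r = 56, L = 230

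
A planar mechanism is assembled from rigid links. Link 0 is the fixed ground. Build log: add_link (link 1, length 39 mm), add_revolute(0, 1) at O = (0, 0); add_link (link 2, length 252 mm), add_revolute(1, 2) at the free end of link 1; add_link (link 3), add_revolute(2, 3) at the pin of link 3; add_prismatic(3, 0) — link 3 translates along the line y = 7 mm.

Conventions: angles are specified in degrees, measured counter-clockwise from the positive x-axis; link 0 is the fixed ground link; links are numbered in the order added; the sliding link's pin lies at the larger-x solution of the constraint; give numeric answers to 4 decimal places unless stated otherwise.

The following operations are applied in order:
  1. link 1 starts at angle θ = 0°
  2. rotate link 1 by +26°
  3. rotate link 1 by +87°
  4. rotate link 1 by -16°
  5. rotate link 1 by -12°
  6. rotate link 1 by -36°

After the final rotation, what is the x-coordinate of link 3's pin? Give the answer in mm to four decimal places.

geometry: r = 39 mm, L = 252 mm, e = 7 mm; θ starts at 0°
rotate link 1 by +26°: θ ← 0° +26° = 26°
rotate link 1 by +87°: θ ← 26° +87° = 113°
rotate link 1 by -16°: θ ← 113° -16° = 97°
rotate link 1 by -12°: θ ← 97° -12° = 85°
rotate link 1 by -36°: θ ← 85° -36° = 49°
crank pin P = (r cos θ, r sin θ) = (25.586302, 29.433674)
h = r sin θ − e = 29.433674 − 7 = 22.433674
x = r cos θ + √(L² − h²) = 25.586302 + 250.999463 = 276.585765

276.5858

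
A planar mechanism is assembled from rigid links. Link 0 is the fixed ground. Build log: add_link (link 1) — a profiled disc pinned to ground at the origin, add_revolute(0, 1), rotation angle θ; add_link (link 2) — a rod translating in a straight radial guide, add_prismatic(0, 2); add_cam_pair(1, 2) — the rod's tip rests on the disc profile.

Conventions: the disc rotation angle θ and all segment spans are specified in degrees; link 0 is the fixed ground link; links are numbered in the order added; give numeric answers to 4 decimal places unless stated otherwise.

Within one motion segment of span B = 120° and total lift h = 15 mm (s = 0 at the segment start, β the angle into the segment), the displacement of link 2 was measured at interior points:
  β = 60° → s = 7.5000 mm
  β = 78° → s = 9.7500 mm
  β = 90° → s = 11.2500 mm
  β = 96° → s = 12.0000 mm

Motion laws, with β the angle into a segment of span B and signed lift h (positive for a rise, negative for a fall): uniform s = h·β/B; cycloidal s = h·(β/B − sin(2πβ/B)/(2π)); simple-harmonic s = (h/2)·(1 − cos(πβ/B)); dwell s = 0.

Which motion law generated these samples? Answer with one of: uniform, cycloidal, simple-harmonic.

candidates at β/B = r: uniform s = h·r (linear in β); cycloidal s = h·(r − sin(2πr)/(2π)); simple-harmonic s = (h/2)(1 − cos(πr))
β=60°: printed 7.5000 | uniform 7.5000, cycloidal 7.5000, simple-harmonic 7.5000
β=78°: printed 9.7500 | uniform 9.7500, cycloidal 11.6814, simple-harmonic 10.9049
β=90°: printed 11.2500 | uniform 11.2500, cycloidal 13.6373, simple-harmonic 12.8033
β=96°: printed 12.0000 | uniform 12.0000, cycloidal 14.2705, simple-harmonic 13.5676
only one law matches every sample → uniform

uniform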